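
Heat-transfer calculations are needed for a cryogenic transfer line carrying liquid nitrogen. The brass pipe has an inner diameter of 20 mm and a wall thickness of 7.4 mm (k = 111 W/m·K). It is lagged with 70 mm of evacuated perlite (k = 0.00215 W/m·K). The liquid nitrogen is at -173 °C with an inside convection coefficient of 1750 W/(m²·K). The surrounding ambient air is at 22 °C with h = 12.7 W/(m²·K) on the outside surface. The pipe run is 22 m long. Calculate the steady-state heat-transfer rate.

Treating each annulus and film as a series resistance:
R_inner film = 1/(h_i·2πr₁L) = 1/(1750×2π×0.01×22) = 4.134×10^-4 K/W
R_brass pipe wall = ln(17.4/10)/(2π×111×22) = 3.61×10^-5 K/W
R_evacuated perlite = ln(87.4/17.4)/(2π×0.00215×22) = 5.431 K/W
R_outer film = 1/(h_o·2πr_oL) = 1/(12.7×2π×0.0874×22) = 0.006518 K/W
R_total = 5.438 K/W
Q = ΔT/R_total = 195/5.438

Q ≈ 35.9 W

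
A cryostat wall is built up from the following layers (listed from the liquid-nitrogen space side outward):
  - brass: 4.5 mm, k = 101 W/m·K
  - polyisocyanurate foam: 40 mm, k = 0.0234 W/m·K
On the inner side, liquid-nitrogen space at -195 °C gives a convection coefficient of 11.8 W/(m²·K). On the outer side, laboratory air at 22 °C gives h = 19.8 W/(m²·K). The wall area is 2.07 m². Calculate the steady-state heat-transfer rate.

Using the resistance-network approach (series):
R_inner film = 1/(h_i·A) = 1/(11.8×2.07) = 0.04094 K/W
R_brass = L/(kA) = 0.0045/(101×2.07) = 2.152×10^-5 K/W
R_polyisocyanurate foam = L/(kA) = 0.04/(0.0234×2.07) = 0.8258 K/W
R_outer film = 1/(h_o·A) = 1/(19.8×2.07) = 0.0244 K/W
R_total = 0.8912 K/W
Q = ΔT / R_total = 217 / 0.8912

Q ≈ 244 W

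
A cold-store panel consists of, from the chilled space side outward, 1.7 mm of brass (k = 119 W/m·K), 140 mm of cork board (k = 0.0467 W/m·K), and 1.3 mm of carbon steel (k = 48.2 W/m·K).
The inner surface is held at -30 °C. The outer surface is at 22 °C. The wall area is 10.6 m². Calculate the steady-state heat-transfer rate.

Series thermal resistances:
R_brass = L/(kA) = 0.0017/(119×10.6) = 1.348×10^-6 K/W
R_cork board = L/(kA) = 0.14/(0.0467×10.6) = 0.2828 K/W
R_carbon steel = L/(kA) = 0.0013/(48.2×10.6) = 2.544×10^-6 K/W
R_total = 0.2828 K/W
Q = ΔT / R_total = 52 / 0.2828

Q ≈ 184 W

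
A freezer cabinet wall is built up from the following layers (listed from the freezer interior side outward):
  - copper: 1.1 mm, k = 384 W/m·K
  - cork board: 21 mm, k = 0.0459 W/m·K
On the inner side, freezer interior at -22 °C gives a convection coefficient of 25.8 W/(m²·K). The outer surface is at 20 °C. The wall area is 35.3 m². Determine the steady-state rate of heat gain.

Q ≈ 2990 W

Using the resistance-network approach (series):
R_inner film = 1/(h_i·A) = 1/(25.8×35.3) = 0.001098 K/W
R_copper = L/(kA) = 0.0011/(384×35.3) = 8.115×10^-8 K/W
R_cork board = L/(kA) = 0.021/(0.0459×35.3) = 0.01296 K/W
R_total = 0.01406 K/W
Q = ΔT / R_total = 42 / 0.01406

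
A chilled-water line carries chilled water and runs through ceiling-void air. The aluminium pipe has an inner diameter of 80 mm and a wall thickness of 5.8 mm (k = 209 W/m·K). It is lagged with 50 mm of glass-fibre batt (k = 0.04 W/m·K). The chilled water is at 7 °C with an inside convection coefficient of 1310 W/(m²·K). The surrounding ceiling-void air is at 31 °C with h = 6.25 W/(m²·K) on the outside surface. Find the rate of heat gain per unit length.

Radial resistances (cylindrical: R_cond = ln(r_o/r_i)/(2πkL), R_conv = 1/(h·2πrL)):
R_inner film = 1/(h_i·2πr₁L) = 1/(1310×2π×0.04×1) = 0.003037 K/W
R_aluminium pipe wall = ln(45.8/40)/(2π×209×1) = 1.031×10^-4 K/W
R_glass-fibre batt = ln(95.8/45.8)/(2π×0.04×1) = 2.936 K/W
R_outer film = 1/(h_o·2πr_oL) = 1/(6.25×2π×0.0958×1) = 0.2658 K/W
R_total = 3.205 K/W
Q = ΔT/R_total = 24/3.205

q′ ≈ 7.49 W/m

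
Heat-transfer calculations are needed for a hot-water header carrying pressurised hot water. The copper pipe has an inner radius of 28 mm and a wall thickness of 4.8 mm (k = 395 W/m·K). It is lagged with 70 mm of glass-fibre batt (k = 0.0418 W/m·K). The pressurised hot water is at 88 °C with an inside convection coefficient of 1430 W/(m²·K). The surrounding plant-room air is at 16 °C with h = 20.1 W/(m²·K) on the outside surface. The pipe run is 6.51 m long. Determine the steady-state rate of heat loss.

Q ≈ 106 W

Per-layer cylindrical resistances, series-summed:
R_inner film = 1/(h_i·2πr₁L) = 1/(1430×2π×0.028×6.51) = 6.106×10^-4 K/W
R_copper pipe wall = ln(32.8/28)/(2π×395×6.51) = 9.793×10^-6 K/W
R_glass-fibre batt = ln(102.8/32.8)/(2π×0.0418×6.51) = 0.6681 K/W
R_outer film = 1/(h_o·2πr_oL) = 1/(20.1×2π×0.1028×6.51) = 0.01183 K/W
R_total = 0.6806 K/W
Q = ΔT/R_total = 72/0.6806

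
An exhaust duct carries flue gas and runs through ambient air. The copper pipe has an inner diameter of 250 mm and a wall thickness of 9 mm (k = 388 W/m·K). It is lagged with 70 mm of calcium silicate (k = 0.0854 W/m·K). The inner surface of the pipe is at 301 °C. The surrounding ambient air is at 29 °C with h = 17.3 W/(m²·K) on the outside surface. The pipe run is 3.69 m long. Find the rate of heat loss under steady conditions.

Cylindrical conduction, so R = ln(r₂/r₁)/(2πkL) per layer, in series:
R_copper pipe wall = ln(134/125)/(2π×388×3.69) = 7.729×10^-6 K/W
R_calcium silicate = ln(204/134)/(2π×0.0854×3.69) = 0.2123 K/W
R_outer film = 1/(h_o·2πr_oL) = 1/(17.3×2π×0.204×3.69) = 0.01222 K/W
R_total = 0.2245 K/W
Q = ΔT/R_total = 272/0.2245

Q ≈ 1210 W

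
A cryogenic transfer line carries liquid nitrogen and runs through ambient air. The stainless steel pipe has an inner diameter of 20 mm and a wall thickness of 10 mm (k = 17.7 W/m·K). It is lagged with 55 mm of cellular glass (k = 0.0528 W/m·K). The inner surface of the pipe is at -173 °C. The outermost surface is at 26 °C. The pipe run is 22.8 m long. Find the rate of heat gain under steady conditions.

Q ≈ 1140 W

Treating each annulus and film as a series resistance:
R_stainless steel pipe wall = ln(20/10)/(2π×17.7×22.8) = 2.734×10^-4 K/W
R_cellular glass = ln(75/20)/(2π×0.0528×22.8) = 0.1747 K/W
R_total = 0.175 K/W
Q = ΔT/R_total = 199/0.175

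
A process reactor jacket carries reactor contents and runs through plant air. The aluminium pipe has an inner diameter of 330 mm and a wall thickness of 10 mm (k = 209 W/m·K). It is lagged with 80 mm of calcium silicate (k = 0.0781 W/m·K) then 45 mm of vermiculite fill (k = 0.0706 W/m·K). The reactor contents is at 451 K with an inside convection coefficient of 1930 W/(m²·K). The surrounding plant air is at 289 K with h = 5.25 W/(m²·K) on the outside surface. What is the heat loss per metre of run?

q′ ≈ 131 W/m

Radial resistances (cylindrical: R_cond = ln(r_o/r_i)/(2πkL), R_conv = 1/(h·2πrL)):
R_inner film = 1/(h_i·2πr₁L) = 1/(1930×2π×0.165×1) = 4.998×10^-4 K/W
R_aluminium pipe wall = ln(175/165)/(2π×209×1) = 4.481×10^-5 K/W
R_calcium silicate = ln(255/175)/(2π×0.0781×1) = 0.7672 K/W
R_vermiculite fill = ln(300/255)/(2π×0.0706×1) = 0.3664 K/W
R_outer film = 1/(h_o·2πr_oL) = 1/(5.25×2π×0.3×1) = 0.1011 K/W
R_total = 1.235 K/W
Q = ΔT/R_total = 162/1.235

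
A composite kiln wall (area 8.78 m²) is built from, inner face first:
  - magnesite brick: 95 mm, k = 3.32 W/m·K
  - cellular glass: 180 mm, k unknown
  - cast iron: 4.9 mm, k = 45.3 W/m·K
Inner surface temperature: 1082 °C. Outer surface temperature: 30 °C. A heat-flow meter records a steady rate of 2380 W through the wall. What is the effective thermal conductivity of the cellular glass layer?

k ≈ 0.0467 W/(m·K)

Model the wall as resistances in series:
R_magnesite brick = L/(kA) = 0.095/(3.32×8.78) = 0.003259 K/W
R_cast iron = L/(kA) = 0.0049/(45.3×8.78) = 1.232×10^-5 K/W
Sum of known resistances R_other = 0.003271 K/W
Total R = ΔT/Q = 1052/2380 = 0.442 K/W
R_cellular glass = R_total − R_other = 0.4387 K/W
k = L/(R·A) = 0.18/(0.4387×8.78)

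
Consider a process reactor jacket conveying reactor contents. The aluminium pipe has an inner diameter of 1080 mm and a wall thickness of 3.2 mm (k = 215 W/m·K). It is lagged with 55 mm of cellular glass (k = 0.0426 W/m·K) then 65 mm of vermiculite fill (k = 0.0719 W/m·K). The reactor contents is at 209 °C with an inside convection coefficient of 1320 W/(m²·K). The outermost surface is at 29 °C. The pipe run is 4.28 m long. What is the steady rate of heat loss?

Cylindrical conduction, so R = ln(r₂/r₁)/(2πkL) per layer, in series:
R_inner film = 1/(h_i·2πr₁L) = 1/(1320×2π×0.54×4.28) = 5.217×10^-5 K/W
R_aluminium pipe wall = ln(543.2/540)/(2π×215×4.28) = 1.022×10^-6 K/W
R_cellular glass = ln(598.2/543.2)/(2π×0.0426×4.28) = 0.08419 K/W
R_vermiculite fill = ln(663.2/598.2)/(2π×0.0719×4.28) = 0.05335 K/W
R_total = 0.1376 K/W
Q = ΔT/R_total = 180/0.1376

Q ≈ 1310 W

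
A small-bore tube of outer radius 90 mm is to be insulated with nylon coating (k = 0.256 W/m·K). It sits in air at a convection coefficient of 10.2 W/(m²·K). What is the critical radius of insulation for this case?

r_cr ≈ 25.1 mm

For a cylinder r_cr = k/h = 0.256/10.2
r_cr = 25.1 mm; since the bare radius (90 mm) is above r_cr, any added insulation will reduce heat loss.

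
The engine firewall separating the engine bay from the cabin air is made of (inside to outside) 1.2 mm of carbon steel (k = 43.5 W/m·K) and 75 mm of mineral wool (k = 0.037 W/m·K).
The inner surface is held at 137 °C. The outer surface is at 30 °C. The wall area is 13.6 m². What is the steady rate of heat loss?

Thermal resistances in series:
R_carbon steel = L/(kA) = 0.0012/(43.5×13.6) = 2.028×10^-6 K/W
R_mineral wool = L/(kA) = 0.075/(0.037×13.6) = 0.149 K/W
R_total = 0.149 K/W
Q = ΔT / R_total = 107 / 0.149

Q ≈ 718 W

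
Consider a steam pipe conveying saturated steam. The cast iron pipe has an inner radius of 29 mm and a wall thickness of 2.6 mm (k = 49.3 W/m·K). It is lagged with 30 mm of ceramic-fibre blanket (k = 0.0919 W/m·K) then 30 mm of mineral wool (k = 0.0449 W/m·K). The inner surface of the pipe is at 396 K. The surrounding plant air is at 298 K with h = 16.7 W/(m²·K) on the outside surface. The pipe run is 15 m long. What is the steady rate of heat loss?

For a radial system each layer contributes R = ln(r_out/r_in)/(2πkL); films add R = 1/(hA).
R_cast iron pipe wall = ln(31.6/29)/(2π×49.3×15) = 1.848×10^-5 K/W
R_ceramic-fibre blanket = ln(61.6/31.6)/(2π×0.0919×15) = 0.07707 K/W
R_mineral wool = ln(91.6/61.6)/(2π×0.0449×15) = 0.09376 K/W
R_outer film = 1/(h_o·2πr_oL) = 1/(16.7×2π×0.0916×15) = 0.006936 K/W
R_total = 0.1778 K/W
Q = ΔT/R_total = 98/0.1778

Q ≈ 551 W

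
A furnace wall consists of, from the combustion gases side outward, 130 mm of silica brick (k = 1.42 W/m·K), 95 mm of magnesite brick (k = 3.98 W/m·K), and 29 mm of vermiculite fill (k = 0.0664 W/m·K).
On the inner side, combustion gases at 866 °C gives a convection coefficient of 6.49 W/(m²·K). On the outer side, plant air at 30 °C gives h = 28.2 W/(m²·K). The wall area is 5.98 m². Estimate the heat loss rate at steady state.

Using the resistance-network approach (series):
R_inner film = 1/(h_i·A) = 1/(6.49×5.98) = 0.02577 K/W
R_silica brick = L/(kA) = 0.13/(1.42×5.98) = 0.01531 K/W
R_magnesite brick = L/(kA) = 0.095/(3.98×5.98) = 0.003992 K/W
R_vermiculite fill = L/(kA) = 0.029/(0.0664×5.98) = 0.07303 K/W
R_outer film = 1/(h_o·A) = 1/(28.2×5.98) = 0.00593 K/W
R_total = 0.124 K/W
Q = ΔT / R_total = 836 / 0.124

Q ≈ 6740 W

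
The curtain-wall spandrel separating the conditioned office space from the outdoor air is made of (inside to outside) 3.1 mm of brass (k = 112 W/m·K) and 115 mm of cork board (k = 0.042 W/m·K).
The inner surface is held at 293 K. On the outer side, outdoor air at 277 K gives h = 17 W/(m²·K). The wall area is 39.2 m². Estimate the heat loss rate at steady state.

Model the wall as resistances in series:
R_brass = L/(kA) = 0.0031/(112×39.2) = 7.061×10^-7 K/W
R_cork board = L/(kA) = 0.115/(0.042×39.2) = 0.06985 K/W
R_outer film = 1/(h_o·A) = 1/(17×39.2) = 0.001501 K/W
R_total = 0.07135 K/W
Q = ΔT / R_total = 16 / 0.07135

Q ≈ 224 W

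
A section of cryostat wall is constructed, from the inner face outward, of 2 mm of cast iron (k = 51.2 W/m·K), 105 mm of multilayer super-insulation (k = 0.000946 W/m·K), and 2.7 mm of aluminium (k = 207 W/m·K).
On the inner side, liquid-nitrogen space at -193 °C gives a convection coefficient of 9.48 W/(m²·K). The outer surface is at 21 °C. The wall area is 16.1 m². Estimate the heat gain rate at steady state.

Model the wall as resistances in series:
R_inner film = 1/(h_i·A) = 1/(9.48×16.1) = 0.006552 K/W
R_cast iron = L/(kA) = 0.002/(51.2×16.1) = 2.426×10^-6 K/W
R_multilayer super-insulation = L/(kA) = 0.105/(0.000946×16.1) = 6.894 K/W
R_aluminium = L/(kA) = 0.0027/(207×16.1) = 8.102×10^-7 K/W
R_total = 6.901 K/W
Q = ΔT / R_total = 214 / 6.901

Q ≈ 31 W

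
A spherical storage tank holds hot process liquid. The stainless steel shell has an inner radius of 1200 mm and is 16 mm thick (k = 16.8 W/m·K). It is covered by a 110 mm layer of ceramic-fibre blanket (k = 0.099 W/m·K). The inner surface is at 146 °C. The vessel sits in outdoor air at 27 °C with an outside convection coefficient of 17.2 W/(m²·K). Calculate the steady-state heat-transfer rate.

For a spherical shell R = (1/r₁ − 1/r₂)/(4πk); film R = 1/(h·4πr²). In series:
R_stainless steel shell = (1/1.2 − 1/1.216)/(4π×16.8) = 5.194×10^-5 K/W
R_ceramic-fibre blanket = (1/1.216 − 1/1.326)/(4π×0.099) = 0.05484 K/W
R_outer film = 1/(h·4πr_o²) = 1/(17.2×4π×1.326²) = 0.002631 K/W
R_total = 0.05752 K/W
Q = ΔT/R_total = 119/0.05752

Q ≈ 2070 W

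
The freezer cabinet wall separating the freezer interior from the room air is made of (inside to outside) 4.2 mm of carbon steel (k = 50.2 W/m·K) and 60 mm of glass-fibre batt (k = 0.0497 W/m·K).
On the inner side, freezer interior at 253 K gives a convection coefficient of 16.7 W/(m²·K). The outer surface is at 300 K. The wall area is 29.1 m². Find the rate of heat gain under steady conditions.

Treating each layer as a thermal resistance in series:
R_inner film = 1/(h_i·A) = 1/(16.7×29.1) = 0.002058 K/W
R_carbon steel = L/(kA) = 0.0042/(50.2×29.1) = 2.875×10^-6 K/W
R_glass-fibre batt = L/(kA) = 0.06/(0.0497×29.1) = 0.04149 K/W
R_total = 0.04355 K/W
Q = ΔT / R_total = 47 / 0.04355

Q ≈ 1080 W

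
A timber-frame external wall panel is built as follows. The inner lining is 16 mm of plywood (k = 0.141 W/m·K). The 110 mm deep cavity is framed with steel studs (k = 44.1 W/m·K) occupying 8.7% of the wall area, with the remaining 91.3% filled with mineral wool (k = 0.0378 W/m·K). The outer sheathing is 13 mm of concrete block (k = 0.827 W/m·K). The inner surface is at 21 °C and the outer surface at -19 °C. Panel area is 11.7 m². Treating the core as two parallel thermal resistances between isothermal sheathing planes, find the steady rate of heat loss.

Sheathing layers in series; stud and cavity paths in parallel between them.
R_inner = 0.016/(0.141×11.7) = 0.009699 K/W
R_stud  = 0.11/(44.1×0.087×11.7) = 0.00245 K/W
R_cav   = 0.11/(0.0378×0.913×11.7) = 0.2724 K/W
1/R_core = 1/R_stud + 1/R_cav → R_core = 0.002429 K/W
R_outer = 0.013/(0.827×11.7) = 0.001344 K/W
R_total = 0.01347 K/W
Q = ΔT/R_total = 40/0.01347

Q ≈ 2970 W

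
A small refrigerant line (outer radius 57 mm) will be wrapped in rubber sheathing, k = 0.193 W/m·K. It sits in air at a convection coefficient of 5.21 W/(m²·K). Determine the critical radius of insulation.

r_cr ≈ 37 mm

For a cylinder r_cr = k/h = 0.193/5.21
r_cr = 37 mm; since the bare radius (57 mm) is above r_cr, any added insulation will reduce heat loss.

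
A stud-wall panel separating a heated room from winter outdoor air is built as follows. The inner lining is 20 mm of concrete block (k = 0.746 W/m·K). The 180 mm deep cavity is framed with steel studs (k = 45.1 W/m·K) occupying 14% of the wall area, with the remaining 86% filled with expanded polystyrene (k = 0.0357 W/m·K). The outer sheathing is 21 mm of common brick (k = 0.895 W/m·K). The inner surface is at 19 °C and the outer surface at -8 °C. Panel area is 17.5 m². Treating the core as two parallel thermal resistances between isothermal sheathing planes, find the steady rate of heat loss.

Q ≈ 6010 W

Sheathing layers in series; stud and cavity paths in parallel between them.
R_inner = 0.02/(0.746×17.5) = 0.001532 K/W
R_stud  = 0.18/(45.1×0.14×17.5) = 0.001629 K/W
R_cav   = 0.18/(0.0357×0.86×17.5) = 0.335 K/W
1/R_core = 1/R_stud + 1/R_cav → R_core = 0.001621 K/W
R_outer = 0.021/(0.895×17.5) = 0.001341 K/W
R_total = 0.004494 K/W
Q = ΔT/R_total = 27/0.004494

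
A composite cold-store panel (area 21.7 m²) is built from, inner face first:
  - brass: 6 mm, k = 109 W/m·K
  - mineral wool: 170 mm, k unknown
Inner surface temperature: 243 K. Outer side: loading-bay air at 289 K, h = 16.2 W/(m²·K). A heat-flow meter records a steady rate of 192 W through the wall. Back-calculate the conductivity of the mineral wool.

Model the wall as resistances in series:
R_brass = L/(kA) = 0.006/(109×21.7) = 2.537×10^-6 K/W
R_outer film = 1/(h_o·A) = 1/(16.2×21.7) = 0.002845 K/W
Sum of known resistances R_other = 0.002847 K/W
Total R = ΔT/Q = 46/192 = 0.2396 K/W
R_mineral wool = R_total − R_other = 0.2367 K/W
k = L/(R·A) = 0.17/(0.2367×21.7)

k ≈ 0.0331 W/(m·K)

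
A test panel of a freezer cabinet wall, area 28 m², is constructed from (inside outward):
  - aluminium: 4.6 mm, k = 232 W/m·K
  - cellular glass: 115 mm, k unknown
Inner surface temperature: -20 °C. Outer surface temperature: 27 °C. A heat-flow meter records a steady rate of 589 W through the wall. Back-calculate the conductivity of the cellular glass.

Thermal resistances in series:
R_aluminium = L/(kA) = 0.0046/(232×28) = 7.081×10^-7 K/W
Sum of known resistances R_other = 7.081×10^-7 K/W
Total R = ΔT/Q = 47/589 = 0.0798 K/W
R_cellular glass = R_total − R_other = 0.0798 K/W
k = L/(R·A) = 0.115/(0.0798×28)

k ≈ 0.0515 W/(m·K)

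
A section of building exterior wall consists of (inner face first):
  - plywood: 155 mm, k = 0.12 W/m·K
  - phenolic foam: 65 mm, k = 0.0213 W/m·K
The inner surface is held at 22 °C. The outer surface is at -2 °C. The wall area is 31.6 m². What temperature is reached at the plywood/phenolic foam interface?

Using the resistance-network approach (series):
R_plywood = L/(kA) = 0.155/(0.12×31.6) = 0.04088 K/W
R_phenolic foam = L/(kA) = 0.065/(0.0213×31.6) = 0.09657 K/W
R_total = 0.1374 K/W;  Q = ΔT/R_total = 24/0.1374 = 174.6 W
T_interface = T_inner − Q·ΣR(inner→interface) = 22 − 175×0.04088

T ≈ 14.9 °C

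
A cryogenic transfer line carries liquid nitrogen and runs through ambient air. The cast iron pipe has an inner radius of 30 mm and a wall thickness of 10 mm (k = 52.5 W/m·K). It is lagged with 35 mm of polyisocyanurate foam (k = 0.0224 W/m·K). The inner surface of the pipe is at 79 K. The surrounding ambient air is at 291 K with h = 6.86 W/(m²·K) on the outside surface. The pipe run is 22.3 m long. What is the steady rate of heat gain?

For a radial system each layer contributes R = ln(r_out/r_in)/(2πkL); films add R = 1/(hA).
R_cast iron pipe wall = ln(40/30)/(2π×52.5×22.3) = 3.911×10^-5 K/W
R_polyisocyanurate foam = ln(75/40)/(2π×0.0224×22.3) = 0.2003 K/W
R_outer film = 1/(h_o·2πr_oL) = 1/(6.86×2π×0.075×22.3) = 0.01387 K/W
R_total = 0.2142 K/W
Q = ΔT/R_total = 212/0.2142

Q ≈ 990 W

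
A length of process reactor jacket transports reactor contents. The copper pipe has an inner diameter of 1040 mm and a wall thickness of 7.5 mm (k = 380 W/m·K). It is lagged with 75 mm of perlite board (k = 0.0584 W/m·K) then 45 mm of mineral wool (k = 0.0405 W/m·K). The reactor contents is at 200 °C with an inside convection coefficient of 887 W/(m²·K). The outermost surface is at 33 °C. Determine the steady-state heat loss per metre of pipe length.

q′ ≈ 259 W/m

For a radial system each layer contributes R = ln(r_out/r_in)/(2πkL); films add R = 1/(hA).
R_inner film = 1/(h_i·2πr₁L) = 1/(887×2π×0.52×1) = 3.451×10^-4 K/W
R_copper pipe wall = ln(527.5/520)/(2π×380×1) = 5.998×10^-6 K/W
R_perlite board = ln(602.5/527.5)/(2π×0.0584×1) = 0.3623 K/W
R_mineral wool = ln(647.5/602.5)/(2π×0.0405×1) = 0.2831 K/W
R_total = 0.6457 K/W
Q = ΔT/R_total = 167/0.6457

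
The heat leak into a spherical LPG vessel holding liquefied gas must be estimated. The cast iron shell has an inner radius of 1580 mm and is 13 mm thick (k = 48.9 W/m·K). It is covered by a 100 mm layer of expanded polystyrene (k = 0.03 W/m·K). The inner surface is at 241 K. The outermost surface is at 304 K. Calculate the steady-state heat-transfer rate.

Q ≈ 640 W

For a spherical shell R = (1/r₁ − 1/r₂)/(4πk); film R = 1/(h·4πr²). In series:
R_cast iron shell = (1/1.58 − 1/1.593)/(4π×48.9) = 8.405×10^-6 K/W
R_expanded polystyrene = (1/1.593 − 1/1.693)/(4π×0.03) = 0.09835 K/W
R_total = 0.09836 K/W
Q = ΔT/R_total = 63/0.09836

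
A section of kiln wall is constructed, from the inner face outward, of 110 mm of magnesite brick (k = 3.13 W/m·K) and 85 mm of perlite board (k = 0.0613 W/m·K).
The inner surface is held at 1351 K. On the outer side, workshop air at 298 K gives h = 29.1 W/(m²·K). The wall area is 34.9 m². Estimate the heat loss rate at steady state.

Q ≈ 25200 W

Model the wall as resistances in series:
R_magnesite brick = L/(kA) = 0.11/(3.13×34.9) = 0.001007 K/W
R_perlite board = L/(kA) = 0.085/(0.0613×34.9) = 0.03973 K/W
R_outer film = 1/(h_o·A) = 1/(29.1×34.9) = 9.846×10^-4 K/W
R_total = 0.04172 K/W
Q = ΔT / R_total = 1053 / 0.04172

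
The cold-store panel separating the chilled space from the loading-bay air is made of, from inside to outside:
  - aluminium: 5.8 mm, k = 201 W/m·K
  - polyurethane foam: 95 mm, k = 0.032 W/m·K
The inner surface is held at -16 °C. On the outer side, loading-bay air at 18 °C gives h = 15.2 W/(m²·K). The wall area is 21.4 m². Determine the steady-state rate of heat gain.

Q ≈ 240 W

Series thermal resistances:
R_aluminium = L/(kA) = 0.0058/(201×21.4) = 1.348×10^-6 K/W
R_polyurethane foam = L/(kA) = 0.095/(0.032×21.4) = 0.1387 K/W
R_outer film = 1/(h_o·A) = 1/(15.2×21.4) = 0.003074 K/W
R_total = 0.1418 K/W
Q = ΔT / R_total = 34 / 0.1418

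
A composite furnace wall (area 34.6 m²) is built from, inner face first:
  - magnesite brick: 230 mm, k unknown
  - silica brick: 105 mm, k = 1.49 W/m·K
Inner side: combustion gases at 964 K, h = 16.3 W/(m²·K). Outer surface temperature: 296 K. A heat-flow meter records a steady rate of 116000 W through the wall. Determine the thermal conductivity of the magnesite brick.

k ≈ 3.41 W/(m·K)

Model the wall as resistances in series:
R_inner film = 1/(h_i·A) = 1/(16.3×34.6) = 0.001773 K/W
R_silica brick = L/(kA) = 0.105/(1.49×34.6) = 0.002037 K/W
Sum of known resistances R_other = 0.00381 K/W
Total R = ΔT/Q = 668/116000 = 0.005759 K/W
R_magnesite brick = R_total − R_other = 0.001949 K/W
k = L/(R·A) = 0.23/(0.001949×34.6)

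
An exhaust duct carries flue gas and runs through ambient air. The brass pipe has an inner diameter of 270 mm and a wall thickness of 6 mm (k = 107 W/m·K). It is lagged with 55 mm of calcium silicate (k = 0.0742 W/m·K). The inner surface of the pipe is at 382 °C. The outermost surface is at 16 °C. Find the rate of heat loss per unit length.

Per-layer cylindrical resistances, series-summed:
R_brass pipe wall = ln(141/135)/(2π×107×1) = 6.468×10^-5 K/W
R_calcium silicate = ln(196/141)/(2π×0.0742×1) = 0.7064 K/W
R_total = 0.7065 K/W
Q = ΔT/R_total = 366/0.7065

q′ ≈ 518 W/m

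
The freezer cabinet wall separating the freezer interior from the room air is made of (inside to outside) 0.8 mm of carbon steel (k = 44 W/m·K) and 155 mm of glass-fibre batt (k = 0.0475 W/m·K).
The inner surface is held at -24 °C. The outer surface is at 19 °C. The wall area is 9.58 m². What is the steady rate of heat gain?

Thermal resistances in series:
R_carbon steel = L/(kA) = 0.0008/(44×9.58) = 1.898×10^-6 K/W
R_glass-fibre batt = L/(kA) = 0.155/(0.0475×9.58) = 0.3406 K/W
R_total = 0.3406 K/W
Q = ΔT / R_total = 43 / 0.3406

Q ≈ 126 W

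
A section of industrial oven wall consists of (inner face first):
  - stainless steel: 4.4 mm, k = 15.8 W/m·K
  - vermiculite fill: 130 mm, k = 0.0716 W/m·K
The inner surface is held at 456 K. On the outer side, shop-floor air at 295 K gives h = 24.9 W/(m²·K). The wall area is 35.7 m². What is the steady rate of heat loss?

Treating each layer as a thermal resistance in series:
R_stainless steel = L/(kA) = 0.0044/(15.8×35.7) = 7.801×10^-6 K/W
R_vermiculite fill = L/(kA) = 0.13/(0.0716×35.7) = 0.05086 K/W
R_outer film = 1/(h_o·A) = 1/(24.9×35.7) = 0.001125 K/W
R_total = 0.05199 K/W
Q = ΔT / R_total = 161 / 0.05199

Q ≈ 3100 W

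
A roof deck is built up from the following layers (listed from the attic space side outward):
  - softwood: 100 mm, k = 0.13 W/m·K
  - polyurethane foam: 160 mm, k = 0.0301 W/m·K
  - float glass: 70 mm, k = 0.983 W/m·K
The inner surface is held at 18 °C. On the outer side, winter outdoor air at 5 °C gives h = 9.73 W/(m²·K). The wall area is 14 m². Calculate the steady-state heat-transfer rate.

Q ≈ 29.1 W

Model the wall as resistances in series:
R_softwood = L/(kA) = 0.1/(0.13×14) = 0.05495 K/W
R_polyurethane foam = L/(kA) = 0.16/(0.0301×14) = 0.3797 K/W
R_float glass = L/(kA) = 0.07/(0.983×14) = 0.005086 K/W
R_outer film = 1/(h_o·A) = 1/(9.73×14) = 0.007341 K/W
R_total = 0.4471 K/W
Q = ΔT / R_total = 13 / 0.4471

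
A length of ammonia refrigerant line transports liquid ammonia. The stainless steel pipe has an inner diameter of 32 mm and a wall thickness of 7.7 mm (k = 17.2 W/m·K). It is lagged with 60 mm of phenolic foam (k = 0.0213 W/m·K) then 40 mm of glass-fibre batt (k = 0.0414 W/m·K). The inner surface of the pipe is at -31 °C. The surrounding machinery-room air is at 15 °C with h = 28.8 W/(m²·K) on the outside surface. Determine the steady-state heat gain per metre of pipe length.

q′ ≈ 4.19 W/m

Cylindrical conduction, so R = ln(r₂/r₁)/(2πkL) per layer, in series:
R_stainless steel pipe wall = ln(23.7/16)/(2π×17.2×1) = 0.003635 K/W
R_phenolic foam = ln(83.7/23.7)/(2π×0.0213×1) = 9.428 K/W
R_glass-fibre batt = ln(123.7/83.7)/(2π×0.0414×1) = 1.502 K/W
R_outer film = 1/(h_o·2πr_oL) = 1/(28.8×2π×0.1237×1) = 0.04467 K/W
R_total = 10.98 K/W
Q = ΔT/R_total = 46/10.98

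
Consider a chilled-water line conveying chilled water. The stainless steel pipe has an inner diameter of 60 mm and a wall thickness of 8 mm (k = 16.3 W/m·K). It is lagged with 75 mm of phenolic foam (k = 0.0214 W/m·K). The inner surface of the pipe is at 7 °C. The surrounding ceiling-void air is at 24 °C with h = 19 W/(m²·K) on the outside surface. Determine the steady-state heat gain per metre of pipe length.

Radial resistances (cylindrical: R_cond = ln(r_o/r_i)/(2πkL), R_conv = 1/(h·2πrL)):
R_stainless steel pipe wall = ln(38/30)/(2π×16.3×1) = 0.002308 K/W
R_phenolic foam = ln(113/38)/(2π×0.0214×1) = 8.105 K/W
R_outer film = 1/(h_o·2πr_oL) = 1/(19×2π×0.113×1) = 0.07413 K/W
R_total = 8.181 K/W
Q = ΔT/R_total = 17/8.181

q′ ≈ 2.08 W/m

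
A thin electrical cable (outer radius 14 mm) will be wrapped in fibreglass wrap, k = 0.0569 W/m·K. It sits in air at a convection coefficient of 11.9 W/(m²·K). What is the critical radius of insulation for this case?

For a cylinder r_cr = k/h = 0.0569/11.9
r_cr = 4.78 mm; since the bare radius (14 mm) is above r_cr, any added insulation will reduce heat loss.

r_cr ≈ 4.78 mm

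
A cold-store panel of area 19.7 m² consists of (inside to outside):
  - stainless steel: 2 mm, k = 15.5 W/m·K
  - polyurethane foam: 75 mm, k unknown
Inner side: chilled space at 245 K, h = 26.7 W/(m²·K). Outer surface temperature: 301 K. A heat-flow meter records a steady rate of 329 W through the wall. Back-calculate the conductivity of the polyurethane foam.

Model the wall as resistances in series:
R_inner film = 1/(h_i·A) = 1/(26.7×19.7) = 0.001901 K/W
R_stainless steel = L/(kA) = 0.002/(15.5×19.7) = 6.55×10^-6 K/W
Sum of known resistances R_other = 0.001908 K/W
Total R = ΔT/Q = 56/329 = 0.1702 K/W
R_polyurethane foam = R_total − R_other = 0.1683 K/W
k = L/(R·A) = 0.075/(0.1683×19.7)

k ≈ 0.0226 W/(m·K)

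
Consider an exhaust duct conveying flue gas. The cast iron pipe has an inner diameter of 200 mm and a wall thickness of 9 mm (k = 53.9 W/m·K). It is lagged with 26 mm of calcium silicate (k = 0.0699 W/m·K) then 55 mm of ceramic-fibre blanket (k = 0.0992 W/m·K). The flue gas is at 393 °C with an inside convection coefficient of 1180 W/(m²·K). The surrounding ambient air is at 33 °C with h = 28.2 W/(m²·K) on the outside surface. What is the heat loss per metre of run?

q′ ≈ 337 W/m

Treating each annulus and film as a series resistance:
R_inner film = 1/(h_i·2πr₁L) = 1/(1180×2π×0.1×1) = 0.001349 K/W
R_cast iron pipe wall = ln(109/100)/(2π×53.9×1) = 2.545×10^-4 K/W
R_calcium silicate = ln(135/109)/(2π×0.0699×1) = 0.4871 K/W
R_ceramic-fibre blanket = ln(190/135)/(2π×0.0992×1) = 0.5483 K/W
R_outer film = 1/(h_o·2πr_oL) = 1/(28.2×2π×0.19×1) = 0.0297 K/W
R_total = 1.067 K/W
Q = ΔT/R_total = 360/1.067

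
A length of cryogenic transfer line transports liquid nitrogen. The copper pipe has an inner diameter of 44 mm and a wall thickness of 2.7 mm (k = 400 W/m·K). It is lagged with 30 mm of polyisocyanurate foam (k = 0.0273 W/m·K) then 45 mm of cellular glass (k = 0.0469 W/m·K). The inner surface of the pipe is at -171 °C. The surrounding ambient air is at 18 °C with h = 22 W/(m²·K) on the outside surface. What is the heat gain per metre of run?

q′ ≈ 28 W/m

Radial resistances (cylindrical: R_cond = ln(r_o/r_i)/(2πkL), R_conv = 1/(h·2πrL)):
R_copper pipe wall = ln(24.7/22)/(2π×400×1) = 4.606×10^-5 K/W
R_polyisocyanurate foam = ln(54.7/24.7)/(2π×0.0273×1) = 4.635 K/W
R_cellular glass = ln(99.7/54.7)/(2π×0.0469×1) = 2.037 K/W
R_outer film = 1/(h_o·2πr_oL) = 1/(22×2π×0.0997×1) = 0.07256 K/W
R_total = 6.745 K/W
Q = ΔT/R_total = 189/6.745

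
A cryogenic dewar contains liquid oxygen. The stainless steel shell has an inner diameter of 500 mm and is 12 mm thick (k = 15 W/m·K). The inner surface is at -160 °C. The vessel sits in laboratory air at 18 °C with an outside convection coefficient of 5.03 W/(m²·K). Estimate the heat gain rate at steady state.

Q ≈ 769 W

Radial (spherical) resistances in series:
R_stainless steel shell = (1/0.25 − 1/0.262)/(4π×15) = 9.719×10^-4 K/W
R_outer film = 1/(h·4πr_o²) = 1/(5.03×4π×0.262²) = 0.2305 K/W
R_total = 0.2314 K/W
Q = ΔT/R_total = 178/0.2314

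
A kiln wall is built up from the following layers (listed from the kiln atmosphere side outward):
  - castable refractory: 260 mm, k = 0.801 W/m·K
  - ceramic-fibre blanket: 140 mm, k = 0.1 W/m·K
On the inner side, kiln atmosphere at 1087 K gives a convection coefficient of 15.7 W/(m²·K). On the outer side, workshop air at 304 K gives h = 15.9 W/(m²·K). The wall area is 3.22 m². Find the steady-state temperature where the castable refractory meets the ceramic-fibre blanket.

T ≈ 923 K

Using the resistance-network approach (series):
R_inner film = 1/(h_i·A) = 1/(15.7×3.22) = 0.01978 K/W
R_castable refractory = L/(kA) = 0.26/(0.801×3.22) = 0.1008 K/W
R_ceramic-fibre blanket = L/(kA) = 0.14/(0.1×3.22) = 0.4348 K/W
R_outer film = 1/(h_o·A) = 1/(15.9×3.22) = 0.01953 K/W
R_total = 0.5749 K/W;  Q = ΔT/R_total = 783/0.5749 = 1362 W
T_interface = T_inner − Q·ΣR(inner→interface) = 1087 − 1360×0.1206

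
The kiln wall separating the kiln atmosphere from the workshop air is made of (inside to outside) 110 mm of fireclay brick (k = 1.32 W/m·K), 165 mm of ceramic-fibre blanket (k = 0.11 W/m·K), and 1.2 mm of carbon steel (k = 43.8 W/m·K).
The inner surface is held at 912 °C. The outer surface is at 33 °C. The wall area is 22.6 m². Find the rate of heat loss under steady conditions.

Model the wall as resistances in series:
R_fireclay brick = L/(kA) = 0.11/(1.32×22.6) = 0.003687 K/W
R_ceramic-fibre blanket = L/(kA) = 0.165/(0.11×22.6) = 0.06637 K/W
R_carbon steel = L/(kA) = 0.0012/(43.8×22.6) = 1.212×10^-6 K/W
R_total = 0.07006 K/W
Q = ΔT / R_total = 879 / 0.07006

Q ≈ 12500 W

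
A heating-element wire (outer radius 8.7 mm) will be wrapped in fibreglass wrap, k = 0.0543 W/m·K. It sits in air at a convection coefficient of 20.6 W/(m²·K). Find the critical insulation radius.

r_cr ≈ 2.64 mm

For a cylinder r_cr = k/h = 0.0543/20.6
r_cr = 2.64 mm; since the bare radius (8.7 mm) is above r_cr, any added insulation will reduce heat loss.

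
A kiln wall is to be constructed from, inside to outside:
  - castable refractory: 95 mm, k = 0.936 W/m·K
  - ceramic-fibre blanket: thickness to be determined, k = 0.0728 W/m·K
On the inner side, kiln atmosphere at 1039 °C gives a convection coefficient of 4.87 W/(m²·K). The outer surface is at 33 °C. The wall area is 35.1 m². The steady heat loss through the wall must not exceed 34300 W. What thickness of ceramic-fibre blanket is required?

Using the resistance-network approach (series):
R_inner film = 1/(h_i·A) = 1/(4.87×35.1) = 0.00585 K/W
R_castable refractory = L/(kA) = 0.095/(0.936×35.1) = 0.002892 K/W
Sum of the known resistances R_other = 0.008742 K/W
Required total resistance R_tot = ΔT/Q_allow = 1006/34300 = 0.02933 K/W
R_ceramic-fibre blanket = R_tot − R_other = 0.02059 K/W
L = R·k·A = 0.02059×0.0728×35.1

L ≈ 52.6 mm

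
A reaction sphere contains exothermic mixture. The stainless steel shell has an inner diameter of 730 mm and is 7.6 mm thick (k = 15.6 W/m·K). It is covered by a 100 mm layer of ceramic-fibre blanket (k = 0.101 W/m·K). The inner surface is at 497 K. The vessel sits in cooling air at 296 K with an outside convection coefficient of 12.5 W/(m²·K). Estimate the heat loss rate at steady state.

Q ≈ 422 W

Radial (spherical) resistances in series:
R_stainless steel shell = (1/0.365 − 1/0.3726)/(4π×15.6) = 2.851×10^-4 K/W
R_ceramic-fibre blanket = (1/0.3726 − 1/0.4726)/(4π×0.101) = 0.4474 K/W
R_outer film = 1/(h·4πr_o²) = 1/(12.5×4π×0.4726²) = 0.0285 K/W
R_total = 0.4762 K/W
Q = ΔT/R_total = 201/0.4762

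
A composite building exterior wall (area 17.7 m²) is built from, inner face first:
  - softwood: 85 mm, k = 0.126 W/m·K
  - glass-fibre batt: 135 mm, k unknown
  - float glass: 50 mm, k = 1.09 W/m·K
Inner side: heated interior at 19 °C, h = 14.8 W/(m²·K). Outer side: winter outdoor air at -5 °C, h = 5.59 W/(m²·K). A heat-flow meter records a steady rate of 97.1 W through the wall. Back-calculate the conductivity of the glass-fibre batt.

Thermal resistances in series:
R_inner film = 1/(h_i·A) = 1/(14.8×17.7) = 0.003817 K/W
R_softwood = L/(kA) = 0.085/(0.126×17.7) = 0.03811 K/W
R_float glass = L/(kA) = 0.05/(1.09×17.7) = 0.002592 K/W
R_outer film = 1/(h_o·A) = 1/(5.59×17.7) = 0.01011 K/W
Sum of known resistances R_other = 0.05463 K/W
Total R = ΔT/Q = 24/97.1 = 0.2472 K/W
R_glass-fibre batt = R_total − R_other = 0.1925 K/W
k = L/(R·A) = 0.135/(0.1925×17.7)

k ≈ 0.0396 W/(m·K)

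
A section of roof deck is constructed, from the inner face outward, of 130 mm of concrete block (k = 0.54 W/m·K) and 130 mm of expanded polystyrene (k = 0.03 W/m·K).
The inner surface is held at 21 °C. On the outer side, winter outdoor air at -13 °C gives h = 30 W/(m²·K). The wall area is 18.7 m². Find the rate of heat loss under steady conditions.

Using the resistance-network approach (series):
R_concrete block = L/(kA) = 0.13/(0.54×18.7) = 0.01287 K/W
R_expanded polystyrene = L/(kA) = 0.13/(0.03×18.7) = 0.2317 K/W
R_outer film = 1/(h_o·A) = 1/(30×18.7) = 0.001783 K/W
R_total = 0.2464 K/W
Q = ΔT / R_total = 34 / 0.2464

Q ≈ 138 W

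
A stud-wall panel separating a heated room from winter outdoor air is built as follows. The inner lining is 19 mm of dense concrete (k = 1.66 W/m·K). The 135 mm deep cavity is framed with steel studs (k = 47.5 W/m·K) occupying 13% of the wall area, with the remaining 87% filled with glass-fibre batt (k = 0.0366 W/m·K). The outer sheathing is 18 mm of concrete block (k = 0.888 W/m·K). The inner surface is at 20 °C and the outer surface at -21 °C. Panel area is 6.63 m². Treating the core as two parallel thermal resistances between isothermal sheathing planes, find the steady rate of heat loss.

Sheathing layers in series; stud and cavity paths in parallel between them.
R_inner = 0.019/(1.66×6.63) = 0.001726 K/W
R_stud  = 0.135/(47.5×0.13×6.63) = 0.003297 K/W
R_cav   = 0.135/(0.0366×0.87×6.63) = 0.6395 K/W
1/R_core = 1/R_stud + 1/R_cav → R_core = 0.003281 K/W
R_outer = 0.018/(0.888×6.63) = 0.003057 K/W
R_total = 0.008064 K/W
Q = ΔT/R_total = 41/0.008064

Q ≈ 5080 W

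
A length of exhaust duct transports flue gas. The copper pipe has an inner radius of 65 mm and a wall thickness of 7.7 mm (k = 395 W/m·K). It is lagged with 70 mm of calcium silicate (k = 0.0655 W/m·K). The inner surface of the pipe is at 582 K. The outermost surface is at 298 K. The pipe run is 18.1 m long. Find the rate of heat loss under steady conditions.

Radial resistances (cylindrical: R_cond = ln(r_o/r_i)/(2πkL), R_conv = 1/(h·2πrL)):
R_copper pipe wall = ln(72.7/65)/(2π×395×18.1) = 2.492×10^-6 K/W
R_calcium silicate = ln(142.7/72.7)/(2π×0.0655×18.1) = 0.09054 K/W
R_total = 0.09054 K/W
Q = ΔT/R_total = 284/0.09054

Q ≈ 3140 W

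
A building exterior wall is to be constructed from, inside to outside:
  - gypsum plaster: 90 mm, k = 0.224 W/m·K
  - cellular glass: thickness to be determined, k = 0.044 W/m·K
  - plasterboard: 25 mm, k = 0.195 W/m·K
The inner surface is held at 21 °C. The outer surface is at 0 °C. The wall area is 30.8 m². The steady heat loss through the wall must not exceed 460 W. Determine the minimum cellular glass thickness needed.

L ≈ 38.5 mm

Thermal resistances in series:
R_gypsum plaster = L/(kA) = 0.09/(0.224×30.8) = 0.01304 K/W
R_plasterboard = L/(kA) = 0.025/(0.195×30.8) = 0.004163 K/W
Sum of the known resistances R_other = 0.01721 K/W
Required total resistance R_tot = ΔT/Q_allow = 21/460 = 0.04565 K/W
R_cellular glass = R_tot − R_other = 0.02844 K/W
L = R·k·A = 0.02844×0.044×30.8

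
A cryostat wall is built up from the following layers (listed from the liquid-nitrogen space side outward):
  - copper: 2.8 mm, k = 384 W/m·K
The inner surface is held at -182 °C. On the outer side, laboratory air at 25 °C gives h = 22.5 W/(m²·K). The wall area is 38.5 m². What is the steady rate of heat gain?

Thermal resistances in series:
R_copper = L/(kA) = 0.0028/(384×38.5) = 1.894×10^-7 K/W
R_outer film = 1/(h_o·A) = 1/(22.5×38.5) = 0.001154 K/W
R_total = 0.001155 K/W
Q = ΔT / R_total = 207 / 0.001155

Q ≈ 179000 W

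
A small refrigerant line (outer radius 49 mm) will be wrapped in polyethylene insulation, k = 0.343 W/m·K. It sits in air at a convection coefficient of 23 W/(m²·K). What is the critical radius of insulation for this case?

r_cr ≈ 14.9 mm

For a cylinder r_cr = k/h = 0.343/23
r_cr = 14.9 mm; since the bare radius (49 mm) is above r_cr, any added insulation will reduce heat loss.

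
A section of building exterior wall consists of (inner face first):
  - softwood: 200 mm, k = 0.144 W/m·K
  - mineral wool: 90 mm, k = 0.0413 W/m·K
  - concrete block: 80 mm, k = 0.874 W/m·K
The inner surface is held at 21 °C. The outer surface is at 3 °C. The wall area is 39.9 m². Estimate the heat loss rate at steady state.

Series thermal resistances:
R_softwood = L/(kA) = 0.2/(0.144×39.9) = 0.03481 K/W
R_mineral wool = L/(kA) = 0.09/(0.0413×39.9) = 0.05462 K/W
R_concrete block = L/(kA) = 0.08/(0.874×39.9) = 0.002294 K/W
R_total = 0.09172 K/W
Q = ΔT / R_total = 18 / 0.09172

Q ≈ 196 W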